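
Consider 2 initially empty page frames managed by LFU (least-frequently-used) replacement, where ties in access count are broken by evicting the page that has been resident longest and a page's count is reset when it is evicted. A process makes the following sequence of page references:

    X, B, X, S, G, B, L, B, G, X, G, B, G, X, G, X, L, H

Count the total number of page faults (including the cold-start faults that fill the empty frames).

12

X → miss, frames {X}
B → miss, frames {X,B}
X → hit
S → miss, evict B, frames {X,S}
G → miss, evict S, frames {X,G}
B → miss, evict G, frames {X,B}
L → miss, evict B, frames {X,L}
B → miss, evict L, frames {X,B}
G → miss, evict B, frames {X,G}
X → hit
G → hit
B → miss, evict G, frames {X,B}
G → miss, evict B, frames {X,G}
X → hit
G → hit
X → hit
L → miss, evict G, frames {X,L}
H → miss, evict L, frames {X,H}
Page faults: 12.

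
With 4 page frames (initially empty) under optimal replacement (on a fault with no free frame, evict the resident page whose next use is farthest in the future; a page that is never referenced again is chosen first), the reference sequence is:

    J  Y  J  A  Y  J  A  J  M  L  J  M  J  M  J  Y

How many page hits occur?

11

J → fault, frames {J}
Y → fault, frames {J,Y}
J → hit
A → fault, frames {J,Y,A}
Y → hit
J → hit
A → hit
J → hit
M → fault, frames {J,Y,A,M}
L → fault, evict A, frames {J,Y,M,L}
J → hit
M → hit
J → hit
M → hit
J → hit
Y → hit
Hits: 11.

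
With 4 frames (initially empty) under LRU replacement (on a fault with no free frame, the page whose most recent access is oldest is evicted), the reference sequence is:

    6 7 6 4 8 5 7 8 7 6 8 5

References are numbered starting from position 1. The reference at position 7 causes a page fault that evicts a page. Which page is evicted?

pos 1: 6: miss, frames {6}
pos 2: 7: miss, frames {6,7}
pos 3: 6: hit
pos 4: 4: miss, frames {7,6,4}
pos 5: 8: miss, frames {7,6,4,8}
pos 6: 5: miss, evict 7, frames {6,4,8,5}
pos 7: 7: miss, evict 6, frames {4,8,5,7}
At position 7, page 6 is evicted.

6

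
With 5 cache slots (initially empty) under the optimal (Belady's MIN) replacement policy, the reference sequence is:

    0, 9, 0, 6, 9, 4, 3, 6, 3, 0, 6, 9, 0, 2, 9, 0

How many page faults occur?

0 → miss, frames [0]
9 → miss, frames [0, 9]
0 → hit
6 → miss, frames [0, 9, 6]
9 → hit
4 → miss, frames [0, 9, 6, 4]
3 → miss, frames [0, 9, 6, 4, 3]
6 → hit
3 → hit
0 → hit
6 → hit
9 → hit
0 → hit
2 → miss, evict 3, frames [0, 9, 6, 4, 2]
9 → hit
0 → hit
Page faults: 6.

6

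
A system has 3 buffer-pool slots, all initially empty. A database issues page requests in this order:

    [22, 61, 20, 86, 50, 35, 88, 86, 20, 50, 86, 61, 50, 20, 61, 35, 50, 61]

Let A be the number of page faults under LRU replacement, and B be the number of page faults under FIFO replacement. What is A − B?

Under LRU: F F F F F F F F F F . F . F . F F . → 14 faults.
Under FIFO: F F F F F F F F F F . F . . . F . . → 12 faults.
A − B = 14 − 12 = 2.

2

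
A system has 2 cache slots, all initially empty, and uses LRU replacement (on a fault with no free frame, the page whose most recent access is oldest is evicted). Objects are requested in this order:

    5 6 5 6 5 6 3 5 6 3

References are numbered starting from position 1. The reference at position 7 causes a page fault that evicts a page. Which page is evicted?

pos 1: 5 -> miss, frames {5}
pos 2: 6 -> miss, frames {5,6}
pos 3: 5 -> hit
pos 4: 6 -> hit
pos 5: 5 -> hit
pos 6: 6 -> hit
pos 7: 3 -> miss, evict 5, frames {6,3}
At position 7, page 5 is evicted.

5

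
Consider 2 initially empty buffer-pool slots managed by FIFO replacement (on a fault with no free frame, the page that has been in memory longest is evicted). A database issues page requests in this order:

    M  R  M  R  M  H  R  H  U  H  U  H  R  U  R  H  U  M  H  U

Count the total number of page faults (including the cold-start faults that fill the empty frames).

M: fault, frames {M}
R: fault, frames {M,R}
M: hit
R: hit
M: hit
H: fault, evict M, frames {R,H}
R: hit
H: hit
U: fault, evict R, frames {H,U}
H: hit
U: hit
H: hit
R: fault, evict H, frames {U,R}
U: hit
R: hit
H: fault, evict U, frames {R,H}
U: fault, evict R, frames {H,U}
M: fault, evict H, frames {U,M}
H: fault, evict U, frames {M,H}
U: fault, evict M, frames {H,U}
Page faults: 10.

10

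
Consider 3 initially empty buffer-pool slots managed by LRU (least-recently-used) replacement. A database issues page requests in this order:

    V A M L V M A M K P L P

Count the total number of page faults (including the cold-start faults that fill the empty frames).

9

V: fault, frames [V]
A: fault, frames [V, A]
M: fault, frames [V, A, M]
L: fault, evict V, frames [A, M, L]
V: fault, evict A, frames [M, L, V]
M: hit
A: fault, evict L, frames [V, M, A]
M: hit
K: fault, evict V, frames [A, M, K]
P: fault, evict A, frames [M, K, P]
L: fault, evict M, frames [K, P, L]
P: hit
Page faults: 9.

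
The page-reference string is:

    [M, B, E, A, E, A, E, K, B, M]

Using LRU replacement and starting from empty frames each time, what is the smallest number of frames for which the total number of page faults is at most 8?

2

f=1: 10 faults
f=2: 7 faults
f=3: 7 faults
f=4: 6 faults
f=5: 5 faults
Smallest f with faults ≤ 8 is 2.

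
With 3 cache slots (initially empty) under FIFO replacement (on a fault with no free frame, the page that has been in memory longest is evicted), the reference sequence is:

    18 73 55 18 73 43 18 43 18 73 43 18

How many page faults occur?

18 → fault, frames (18)
73 → fault, frames (18 73)
55 → fault, frames (18 73 55)
18 → hit
73 → hit
43 → fault, evict 18, frames (73 55 43)
18 → fault, evict 73, frames (55 43 18)
43 → hit
18 → hit
73 → fault, evict 55, frames (43 18 73)
43 → hit
18 → hit
Page faults: 6.

6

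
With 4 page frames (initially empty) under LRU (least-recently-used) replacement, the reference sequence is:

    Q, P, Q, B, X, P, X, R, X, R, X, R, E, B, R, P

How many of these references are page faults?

8

Q → miss, frames {Q}
P → miss, frames {Q,P}
Q → hit
B → miss, frames {P,Q,B}
X → miss, frames {P,Q,B,X}
P → hit
X → hit
R → miss, evict Q, frames {B,P,X,R}
X → hit
R → hit
X → hit
R → hit
E → miss, evict B, frames {P,X,R,E}
B → miss, evict P, frames {X,R,E,B}
R → hit
P → miss, evict X, frames {E,B,R,P}
Page faults: 8.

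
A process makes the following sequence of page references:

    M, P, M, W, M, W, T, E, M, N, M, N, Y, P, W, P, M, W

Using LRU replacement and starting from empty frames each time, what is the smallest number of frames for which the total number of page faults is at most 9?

5

f=1: 18 faults
f=2: 12 faults
f=3: 11 faults
f=4: 10 faults
f=5: 9 faults
f=6: 9 faults
f=7: 7 faults
Smallest f with faults ≤ 9 is 5.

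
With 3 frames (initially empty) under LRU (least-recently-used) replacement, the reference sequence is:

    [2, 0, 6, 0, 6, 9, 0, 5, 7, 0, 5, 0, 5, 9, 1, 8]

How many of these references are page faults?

9

2 → fault, frames (2)
0 → fault, frames (2 0)
6 → fault, frames (2 0 6)
0 → hit
6 → hit
9 → fault, evict 2, frames (0 6 9)
0 → hit
5 → fault, evict 6, frames (9 0 5)
7 → fault, evict 9, frames (0 5 7)
0 → hit
5 → hit
0 → hit
5 → hit
9 → fault, evict 7, frames (0 5 9)
1 → fault, evict 0, frames (5 9 1)
8 → fault, evict 5, frames (9 1 8)
Page faults: 9.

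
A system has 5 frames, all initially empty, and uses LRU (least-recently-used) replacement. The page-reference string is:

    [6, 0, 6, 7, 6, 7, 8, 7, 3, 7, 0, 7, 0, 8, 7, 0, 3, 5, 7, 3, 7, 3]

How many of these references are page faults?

6: fault, frames {6}
0: fault, frames {6,0}
6: hit
7: fault, frames {0,6,7}
6: hit
7: hit
8: fault, frames {0,6,7,8}
7: hit
3: fault, frames {0,6,8,7,3}
7: hit
0: hit
7: hit
0: hit
8: hit
7: hit
0: hit
3: hit
5: fault, evict 6, frames {8,7,0,3,5}
7: hit
3: hit
7: hit
3: hit
Page faults: 6.

6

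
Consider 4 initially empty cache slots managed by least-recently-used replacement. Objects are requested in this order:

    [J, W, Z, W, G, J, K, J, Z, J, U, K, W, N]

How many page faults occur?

9

J: miss, frames {J}
W: miss, frames {J,W}
Z: miss, frames {J,W,Z}
W: hit
G: miss, frames {J,Z,W,G}
J: hit
K: miss, evict Z, frames {W,G,J,K}
J: hit
Z: miss, evict W, frames {G,K,J,Z}
J: hit
U: miss, evict G, frames {K,Z,J,U}
K: hit
W: miss, evict Z, frames {J,U,K,W}
N: miss, evict J, frames {U,K,W,N}
Page faults: 9.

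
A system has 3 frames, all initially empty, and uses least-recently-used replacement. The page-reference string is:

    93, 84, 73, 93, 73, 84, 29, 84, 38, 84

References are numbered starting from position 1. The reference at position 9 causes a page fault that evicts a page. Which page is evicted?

73

pos 1: 93 → fault, frames {93}
pos 2: 84 → fault, frames {93,84}
pos 3: 73 → fault, frames {93,84,73}
pos 4: 93 → hit
pos 5: 73 → hit
pos 6: 84 → hit
pos 7: 29 → fault, evict 93, frames {73,84,29}
pos 8: 84 → hit
pos 9: 38 → fault, evict 73, frames {29,84,38}
At position 9, page 73 is evicted.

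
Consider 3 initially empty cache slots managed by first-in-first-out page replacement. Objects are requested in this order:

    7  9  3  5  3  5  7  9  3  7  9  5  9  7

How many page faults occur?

9

7: miss, frames [7]
9: miss, frames [7, 9]
3: miss, frames [7, 9, 3]
5: miss, evict 7, frames [9, 3, 5]
3: hit
5: hit
7: miss, evict 9, frames [3, 5, 7]
9: miss, evict 3, frames [5, 7, 9]
3: miss, evict 5, frames [7, 9, 3]
7: hit
9: hit
5: miss, evict 7, frames [9, 3, 5]
9: hit
7: miss, evict 9, frames [3, 5, 7]
Page faults: 9.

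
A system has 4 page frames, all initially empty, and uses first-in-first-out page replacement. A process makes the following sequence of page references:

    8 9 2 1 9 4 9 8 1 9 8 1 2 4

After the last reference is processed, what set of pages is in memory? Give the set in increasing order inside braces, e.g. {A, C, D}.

8 → miss, frames (8)
9 → miss, frames (8 9)
2 → miss, frames (8 9 2)
1 → miss, frames (8 9 2 1)
9 → hit
4 → miss, evict 8, frames (9 2 1 4)
9 → hit
8 → miss, evict 9, frames (2 1 4 8)
1 → hit
9 → miss, evict 2, frames (1 4 8 9)
8 → hit
1 → hit
2 → miss, evict 1, frames (4 8 9 2)
4 → hit

{2, 4, 8, 9}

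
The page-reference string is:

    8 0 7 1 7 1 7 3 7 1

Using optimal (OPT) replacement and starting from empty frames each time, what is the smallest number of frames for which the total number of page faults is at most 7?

f=1: 10 faults
f=2: 6 faults
f=3: 5 faults
f=4: 5 faults
f=5: 5 faults
Smallest f with faults ≤ 7 is 2.

2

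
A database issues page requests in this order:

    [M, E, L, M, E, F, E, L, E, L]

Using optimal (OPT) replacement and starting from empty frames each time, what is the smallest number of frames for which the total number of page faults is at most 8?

f=1: 10 faults
f=2: 6 faults
f=3: 4 faults
f=4: 4 faults
Smallest f with faults ≤ 8 is 2.

2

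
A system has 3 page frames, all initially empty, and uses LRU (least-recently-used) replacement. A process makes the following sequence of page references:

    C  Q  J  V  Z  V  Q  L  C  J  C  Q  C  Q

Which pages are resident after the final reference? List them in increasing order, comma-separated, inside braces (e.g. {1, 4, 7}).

{C, J, Q}

C -> miss, frames [C]
Q -> miss, frames [C, Q]
J -> miss, frames [C, Q, J]
V -> miss, evict C, frames [Q, J, V]
Z -> miss, evict Q, frames [J, V, Z]
V -> hit
Q -> miss, evict J, frames [Z, V, Q]
L -> miss, evict Z, frames [V, Q, L]
C -> miss, evict V, frames [Q, L, C]
J -> miss, evict Q, frames [L, C, J]
C -> hit
Q -> miss, evict L, frames [J, C, Q]
C -> hit
Q -> hit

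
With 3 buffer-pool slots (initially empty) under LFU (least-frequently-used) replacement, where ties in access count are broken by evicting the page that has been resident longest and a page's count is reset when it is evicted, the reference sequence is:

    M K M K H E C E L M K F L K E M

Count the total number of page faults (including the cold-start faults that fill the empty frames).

M -> fault, frames [M]
K -> fault, frames [M, K]
M -> hit
K -> hit
H -> fault, frames [M, K, H]
E -> fault, evict H, frames [M, K, E]
C -> fault, evict E, frames [M, K, C]
E -> fault, evict C, frames [M, K, E]
L -> fault, evict E, frames [M, K, L]
M -> hit
K -> hit
F -> fault, evict L, frames [M, K, F]
L -> fault, evict F, frames [M, K, L]
K -> hit
E -> fault, evict L, frames [M, K, E]
M -> hit
Page faults: 10.

10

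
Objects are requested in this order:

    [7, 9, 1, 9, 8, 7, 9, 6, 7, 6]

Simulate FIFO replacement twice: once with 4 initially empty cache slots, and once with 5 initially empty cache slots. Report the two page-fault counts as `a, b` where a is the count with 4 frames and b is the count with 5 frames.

4 frames: F F F . F . . F F . → 6 faults.
5 frames: F F F . F . . F . . → 5 faults.
5 < 6: adding a frame reduced faults, as is typical.

6, 5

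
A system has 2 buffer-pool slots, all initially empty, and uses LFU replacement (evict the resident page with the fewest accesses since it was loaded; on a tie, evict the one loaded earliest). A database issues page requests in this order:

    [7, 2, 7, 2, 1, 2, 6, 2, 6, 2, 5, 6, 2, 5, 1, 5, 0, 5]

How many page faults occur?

11

7: miss, frames [7]
2: miss, frames [7, 2]
7: hit
2: hit
1: miss, evict 7, frames [2, 1]
2: hit
6: miss, evict 1, frames [2, 6]
2: hit
6: hit
2: hit
5: miss, evict 6, frames [2, 5]
6: miss, evict 5, frames [2, 6]
2: hit
5: miss, evict 6, frames [2, 5]
1: miss, evict 5, frames [2, 1]
5: miss, evict 1, frames [2, 5]
0: miss, evict 5, frames [2, 0]
5: miss, evict 0, frames [2, 5]
Page faults: 11.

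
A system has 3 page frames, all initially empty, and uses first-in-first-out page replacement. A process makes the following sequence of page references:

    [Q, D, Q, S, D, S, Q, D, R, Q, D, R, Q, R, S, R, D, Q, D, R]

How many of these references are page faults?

10

Q -> miss, frames {Q}
D -> miss, frames {Q,D}
Q -> hit
S -> miss, frames {Q,D,S}
D -> hit
S -> hit
Q -> hit
D -> hit
R -> miss, evict Q, frames {D,S,R}
Q -> miss, evict D, frames {S,R,Q}
D -> miss, evict S, frames {R,Q,D}
R -> hit
Q -> hit
R -> hit
S -> miss, evict R, frames {Q,D,S}
R -> miss, evict Q, frames {D,S,R}
D -> hit
Q -> miss, evict D, frames {S,R,Q}
D -> miss, evict S, frames {R,Q,D}
R -> hit
Page faults: 10.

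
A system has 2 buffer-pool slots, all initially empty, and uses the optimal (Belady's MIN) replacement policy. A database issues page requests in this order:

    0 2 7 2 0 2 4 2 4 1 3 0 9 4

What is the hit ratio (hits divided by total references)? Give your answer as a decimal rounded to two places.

0: fault, frames [0]
2: fault, frames [0, 2]
7: fault, evict 0, frames [2, 7]
2: hit
0: fault, evict 7, frames [2, 0]
2: hit
4: fault, evict 0, frames [2, 4]
2: hit
4: hit
1: fault, evict 2, frames [4, 1]
3: fault, evict 1, frames [4, 3]
0: fault, evict 3, frames [4, 0]
9: fault, evict 0, frames [4, 9]
4: hit
Hits: 5 of 14 references → 5/14 = 0.3571.

0.36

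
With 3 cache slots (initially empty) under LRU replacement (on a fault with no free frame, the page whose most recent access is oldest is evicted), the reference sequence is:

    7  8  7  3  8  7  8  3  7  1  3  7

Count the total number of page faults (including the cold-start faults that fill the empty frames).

4

7: miss, frames (7)
8: miss, frames (7 8)
7: hit
3: miss, frames (8 7 3)
8: hit
7: hit
8: hit
3: hit
7: hit
1: miss, evict 8, frames (3 7 1)
3: hit
7: hit
Page faults: 4.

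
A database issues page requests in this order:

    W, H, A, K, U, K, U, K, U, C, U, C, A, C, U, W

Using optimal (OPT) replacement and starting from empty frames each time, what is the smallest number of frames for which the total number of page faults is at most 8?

f=1: 16 faults
f=2: 9 faults
f=3: 7 faults
f=4: 6 faults
f=5: 6 faults
f=6: 6 faults
Smallest f with faults ≤ 8 is 3.

3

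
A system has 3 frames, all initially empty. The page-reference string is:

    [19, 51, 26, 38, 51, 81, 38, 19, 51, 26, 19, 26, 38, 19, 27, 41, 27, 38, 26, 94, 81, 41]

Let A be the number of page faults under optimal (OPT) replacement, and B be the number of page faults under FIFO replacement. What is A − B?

Under OPT: F F F F . F . . F F . . . . F F . . F F F . → 12 faults.
Under FIFO: F F F F . F . F F F . . F F F F . F F F F F → 17 faults.
A − B = 12 − 17 = -5.

-5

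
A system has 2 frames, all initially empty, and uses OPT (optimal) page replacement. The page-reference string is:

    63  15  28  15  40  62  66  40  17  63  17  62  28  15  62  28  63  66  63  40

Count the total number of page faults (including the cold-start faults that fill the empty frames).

15

63 → fault, frames (63)
15 → fault, frames (63 15)
28 → fault, evict 63, frames (15 28)
15 → hit
40 → fault, evict 15, frames (28 40)
62 → fault, evict 28, frames (40 62)
66 → fault, evict 62, frames (40 66)
40 → hit
17 → fault, evict 40, frames (66 17)
63 → fault, evict 66, frames (17 63)
17 → hit
62 → fault, evict 17, frames (63 62)
28 → fault, evict 63, frames (62 28)
15 → fault, evict 28, frames (62 15)
62 → hit
28 → fault, evict 15, frames (62 28)
63 → fault, evict 28, frames (62 63)
66 → fault, evict 62, frames (63 66)
63 → hit
40 → fault, evict 66, frames (63 40)
Page faults: 15.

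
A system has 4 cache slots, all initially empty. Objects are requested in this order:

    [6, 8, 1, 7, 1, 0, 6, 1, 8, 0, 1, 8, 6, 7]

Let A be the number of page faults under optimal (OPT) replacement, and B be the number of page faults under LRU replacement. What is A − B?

-2

Under OPT: F F F F . F . . . . . . . F → 6 faults.
Under LRU: F F F F . F F . F . . . . F → 8 faults.
A − B = 6 − 8 = -2.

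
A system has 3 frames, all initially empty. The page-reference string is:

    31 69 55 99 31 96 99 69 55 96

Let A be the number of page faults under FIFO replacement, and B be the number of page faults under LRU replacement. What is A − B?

-1

Under FIFO: F F F F F F . F F . → 8 faults.
Under LRU: F F F F F F . F F F → 9 faults.
A − B = 8 − 9 = -1.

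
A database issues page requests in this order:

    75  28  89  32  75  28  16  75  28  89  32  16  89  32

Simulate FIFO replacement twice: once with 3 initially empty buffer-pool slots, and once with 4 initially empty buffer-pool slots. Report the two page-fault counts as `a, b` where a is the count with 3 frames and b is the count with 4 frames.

3 frames: F F F F F F F . . F F . . . → 9 faults.
4 frames: F F F F . . F F F F F F . . → 10 faults.
10 > 9: adding a frame increased faults — Belady's anomaly.

9, 10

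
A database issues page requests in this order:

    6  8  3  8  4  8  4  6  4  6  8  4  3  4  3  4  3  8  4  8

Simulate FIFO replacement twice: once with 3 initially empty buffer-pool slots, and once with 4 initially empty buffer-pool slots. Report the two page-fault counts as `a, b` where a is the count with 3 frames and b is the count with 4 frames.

3 frames: F F F . F . . F . . F . F F . . . . . . → 8 faults.
4 frames: F F F . F . . . . . . . . . . . . . . . → 4 faults.
4 < 8: adding a frame reduced faults, as is typical.

8, 4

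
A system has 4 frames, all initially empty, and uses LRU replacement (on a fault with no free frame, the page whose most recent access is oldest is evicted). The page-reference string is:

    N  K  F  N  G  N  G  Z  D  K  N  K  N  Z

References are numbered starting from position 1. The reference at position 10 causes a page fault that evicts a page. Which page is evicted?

N

pos 1: N → fault, frames [N]
pos 2: K → fault, frames [N, K]
pos 3: F → fault, frames [N, K, F]
pos 4: N → hit
pos 5: G → fault, frames [K, F, N, G]
pos 6: N → hit
pos 7: G → hit
pos 8: Z → fault, evict K, frames [F, N, G, Z]
pos 9: D → fault, evict F, frames [N, G, Z, D]
pos 10: K → fault, evict N, frames [G, Z, D, K]
At position 10, page N is evicted.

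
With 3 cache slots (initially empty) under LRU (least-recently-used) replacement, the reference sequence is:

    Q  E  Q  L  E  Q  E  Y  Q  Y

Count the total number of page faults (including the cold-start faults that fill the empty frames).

Q -> fault, frames (Q)
E -> fault, frames (Q E)
Q -> hit
L -> fault, frames (E Q L)
E -> hit
Q -> hit
E -> hit
Y -> fault, evict L, frames (Q E Y)
Q -> hit
Y -> hit
Page faults: 4.

4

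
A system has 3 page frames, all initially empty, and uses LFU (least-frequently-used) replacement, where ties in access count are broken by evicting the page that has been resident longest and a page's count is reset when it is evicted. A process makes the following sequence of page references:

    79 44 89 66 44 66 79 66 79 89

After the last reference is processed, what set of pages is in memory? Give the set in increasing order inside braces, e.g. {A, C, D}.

79 -> miss, frames [79]
44 -> miss, frames [79, 44]
89 -> miss, frames [79, 44, 89]
66 -> miss, evict 79, frames [44, 89, 66]
44 -> hit
66 -> hit
79 -> miss, evict 89, frames [44, 66, 79]
66 -> hit
79 -> hit
89 -> miss, evict 44, frames [66, 79, 89]

{66, 79, 89}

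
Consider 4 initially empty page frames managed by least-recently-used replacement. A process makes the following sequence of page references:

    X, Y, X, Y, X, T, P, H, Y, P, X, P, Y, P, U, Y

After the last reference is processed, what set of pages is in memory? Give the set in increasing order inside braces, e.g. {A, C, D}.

{P, U, X, Y}

X: miss, frames [X]
Y: miss, frames [X, Y]
X: hit
Y: hit
X: hit
T: miss, frames [Y, X, T]
P: miss, frames [Y, X, T, P]
H: miss, evict Y, frames [X, T, P, H]
Y: miss, evict X, frames [T, P, H, Y]
P: hit
X: miss, evict T, frames [H, Y, P, X]
P: hit
Y: hit
P: hit
U: miss, evict H, frames [X, Y, P, U]
Y: hit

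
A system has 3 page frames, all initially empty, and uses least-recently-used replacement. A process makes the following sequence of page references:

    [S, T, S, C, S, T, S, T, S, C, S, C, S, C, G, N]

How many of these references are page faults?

5

S -> miss, frames [S]
T -> miss, frames [S, T]
S -> hit
C -> miss, frames [T, S, C]
S -> hit
T -> hit
S -> hit
T -> hit
S -> hit
C -> hit
S -> hit
C -> hit
S -> hit
C -> hit
G -> miss, evict T, frames [S, C, G]
N -> miss, evict S, frames [C, G, N]
Page faults: 5.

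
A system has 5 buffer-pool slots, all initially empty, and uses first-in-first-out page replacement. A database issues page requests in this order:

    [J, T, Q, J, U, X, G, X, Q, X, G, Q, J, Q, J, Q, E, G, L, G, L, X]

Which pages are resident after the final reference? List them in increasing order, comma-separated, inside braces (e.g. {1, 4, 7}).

J → fault, frames [J]
T → fault, frames [J, T]
Q → fault, frames [J, T, Q]
J → hit
U → fault, frames [J, T, Q, U]
X → fault, frames [J, T, Q, U, X]
G → fault, evict J, frames [T, Q, U, X, G]
X → hit
Q → hit
X → hit
G → hit
Q → hit
J → fault, evict T, frames [Q, U, X, G, J]
Q → hit
J → hit
Q → hit
E → fault, evict Q, frames [U, X, G, J, E]
G → hit
L → fault, evict U, frames [X, G, J, E, L]
G → hit
L → hit
X → hit

{E, G, J, L, X}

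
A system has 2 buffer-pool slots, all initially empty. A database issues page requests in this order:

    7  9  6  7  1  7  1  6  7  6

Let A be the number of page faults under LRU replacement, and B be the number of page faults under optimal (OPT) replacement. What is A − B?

2

Under LRU: F F F F F . . F F . → 7 faults.
Under OPT: F F F . F . . F . . → 5 faults.
A − B = 7 − 5 = 2.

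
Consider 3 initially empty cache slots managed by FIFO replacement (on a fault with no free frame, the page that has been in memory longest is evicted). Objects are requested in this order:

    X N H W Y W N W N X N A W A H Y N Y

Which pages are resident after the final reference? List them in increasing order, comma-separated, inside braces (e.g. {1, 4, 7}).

X → miss, frames (X)
N → miss, frames (X N)
H → miss, frames (X N H)
W → miss, evict X, frames (N H W)
Y → miss, evict N, frames (H W Y)
W → hit
N → miss, evict H, frames (W Y N)
W → hit
N → hit
X → miss, evict W, frames (Y N X)
N → hit
A → miss, evict Y, frames (N X A)
W → miss, evict N, frames (X A W)
A → hit
H → miss, evict X, frames (A W H)
Y → miss, evict A, frames (W H Y)
N → miss, evict W, frames (H Y N)
Y → hit

{H, N, Y}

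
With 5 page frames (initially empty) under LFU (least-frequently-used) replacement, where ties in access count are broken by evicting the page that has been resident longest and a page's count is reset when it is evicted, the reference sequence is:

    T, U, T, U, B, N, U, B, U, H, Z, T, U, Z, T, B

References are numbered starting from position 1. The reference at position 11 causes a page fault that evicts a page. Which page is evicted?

N

pos 1: T -> fault, frames [T]
pos 2: U -> fault, frames [T, U]
pos 3: T -> hit
pos 4: U -> hit
pos 5: B -> fault, frames [T, U, B]
pos 6: N -> fault, frames [T, U, B, N]
pos 7: U -> hit
pos 8: B -> hit
pos 9: U -> hit
pos 10: H -> fault, frames [T, U, B, N, H]
pos 11: Z -> fault, evict N, frames [T, U, B, H, Z]
At position 11, page N is evicted.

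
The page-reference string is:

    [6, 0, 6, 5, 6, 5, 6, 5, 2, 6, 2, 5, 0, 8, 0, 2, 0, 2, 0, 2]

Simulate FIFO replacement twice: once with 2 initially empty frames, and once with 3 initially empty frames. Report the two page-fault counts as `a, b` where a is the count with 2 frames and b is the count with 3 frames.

10, 8

2 frames: F F . F F . . . F . . F F F . F F . . . → 10 faults.
3 frames: F F . F . . . . F F . . F F . F . . . . → 8 faults.
8 < 10: adding a frame reduced faults, as is typical.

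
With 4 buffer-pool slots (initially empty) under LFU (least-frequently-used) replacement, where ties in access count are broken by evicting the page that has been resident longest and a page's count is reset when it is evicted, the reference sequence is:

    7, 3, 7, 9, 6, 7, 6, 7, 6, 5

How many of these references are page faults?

7 → fault, frames (7)
3 → fault, frames (7 3)
7 → hit
9 → fault, frames (7 3 9)
6 → fault, frames (7 3 9 6)
7 → hit
6 → hit
7 → hit
6 → hit
5 → fault, evict 3, frames (7 9 6 5)
Page faults: 5.

5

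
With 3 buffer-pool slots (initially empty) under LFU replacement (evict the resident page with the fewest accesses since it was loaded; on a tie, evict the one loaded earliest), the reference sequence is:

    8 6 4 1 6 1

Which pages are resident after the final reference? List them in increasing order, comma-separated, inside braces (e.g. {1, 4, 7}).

8 → miss, frames [8]
6 → miss, frames [8, 6]
4 → miss, frames [8, 6, 4]
1 → miss, evict 8, frames [6, 4, 1]
6 → hit
1 → hit

{1, 4, 6}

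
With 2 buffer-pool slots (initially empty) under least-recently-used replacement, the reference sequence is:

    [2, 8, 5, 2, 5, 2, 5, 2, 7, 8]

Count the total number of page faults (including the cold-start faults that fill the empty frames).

2 -> miss, frames (2)
8 -> miss, frames (2 8)
5 -> miss, evict 2, frames (8 5)
2 -> miss, evict 8, frames (5 2)
5 -> hit
2 -> hit
5 -> hit
2 -> hit
7 -> miss, evict 5, frames (2 7)
8 -> miss, evict 2, frames (7 8)
Page faults: 6.

6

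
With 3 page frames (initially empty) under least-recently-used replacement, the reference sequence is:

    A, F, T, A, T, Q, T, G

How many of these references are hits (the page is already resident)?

A → fault, frames [A]
F → fault, frames [A, F]
T → fault, frames [A, F, T]
A → hit
T → hit
Q → fault, evict F, frames [A, T, Q]
T → hit
G → fault, evict A, frames [Q, T, G]
Hits: 3.

3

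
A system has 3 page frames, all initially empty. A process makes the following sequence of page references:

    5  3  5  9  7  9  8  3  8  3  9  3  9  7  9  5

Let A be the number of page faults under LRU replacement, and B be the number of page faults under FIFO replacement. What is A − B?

-1

Under LRU: F F . F F . F F . . . . . F . F → 8 faults.
Under FIFO: F F . F F . F F . . F . . F . F → 9 faults.
A − B = 8 − 9 = -1.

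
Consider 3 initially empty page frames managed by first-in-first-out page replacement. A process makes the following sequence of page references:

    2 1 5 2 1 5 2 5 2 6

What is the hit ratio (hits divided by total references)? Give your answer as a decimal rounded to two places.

2: fault, frames (2)
1: fault, frames (2 1)
5: fault, frames (2 1 5)
2: hit
1: hit
5: hit
2: hit
5: hit
2: hit
6: fault, evict 2, frames (1 5 6)
Hits: 6 of 10 references → 6/10 = 0.6000.

0.60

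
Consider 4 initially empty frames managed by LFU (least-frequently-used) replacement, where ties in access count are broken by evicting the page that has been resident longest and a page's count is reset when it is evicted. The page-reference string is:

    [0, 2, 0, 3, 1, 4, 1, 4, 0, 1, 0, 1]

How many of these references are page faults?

0: fault, frames [0]
2: fault, frames [0, 2]
0: hit
3: fault, frames [0, 2, 3]
1: fault, frames [0, 2, 3, 1]
4: fault, evict 2, frames [0, 3, 1, 4]
1: hit
4: hit
0: hit
1: hit
0: hit
1: hit
Page faults: 5.

5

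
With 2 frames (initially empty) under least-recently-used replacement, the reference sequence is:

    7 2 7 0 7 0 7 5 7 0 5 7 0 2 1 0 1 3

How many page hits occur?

6

7 -> fault, frames [7]
2 -> fault, frames [7, 2]
7 -> hit
0 -> fault, evict 2, frames [7, 0]
7 -> hit
0 -> hit
7 -> hit
5 -> fault, evict 0, frames [7, 5]
7 -> hit
0 -> fault, evict 5, frames [7, 0]
5 -> fault, evict 7, frames [0, 5]
7 -> fault, evict 0, frames [5, 7]
0 -> fault, evict 5, frames [7, 0]
2 -> fault, evict 7, frames [0, 2]
1 -> fault, evict 0, frames [2, 1]
0 -> fault, evict 2, frames [1, 0]
1 -> hit
3 -> fault, evict 0, frames [1, 3]
Hits: 6.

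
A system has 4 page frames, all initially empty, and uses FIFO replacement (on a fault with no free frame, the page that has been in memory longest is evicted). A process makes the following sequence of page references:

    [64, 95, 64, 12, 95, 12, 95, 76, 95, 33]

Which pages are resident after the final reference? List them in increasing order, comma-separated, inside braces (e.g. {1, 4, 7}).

64 -> fault, frames [64]
95 -> fault, frames [64, 95]
64 -> hit
12 -> fault, frames [64, 95, 12]
95 -> hit
12 -> hit
95 -> hit
76 -> fault, frames [64, 95, 12, 76]
95 -> hit
33 -> fault, evict 64, frames [95, 12, 76, 33]

{12, 33, 76, 95}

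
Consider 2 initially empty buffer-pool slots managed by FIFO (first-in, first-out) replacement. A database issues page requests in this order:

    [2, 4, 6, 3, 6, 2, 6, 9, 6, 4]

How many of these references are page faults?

2 → fault, frames {2}
4 → fault, frames {2,4}
6 → fault, evict 2, frames {4,6}
3 → fault, evict 4, frames {6,3}
6 → hit
2 → fault, evict 6, frames {3,2}
6 → fault, evict 3, frames {2,6}
9 → fault, evict 2, frames {6,9}
6 → hit
4 → fault, evict 6, frames {9,4}
Page faults: 8.

8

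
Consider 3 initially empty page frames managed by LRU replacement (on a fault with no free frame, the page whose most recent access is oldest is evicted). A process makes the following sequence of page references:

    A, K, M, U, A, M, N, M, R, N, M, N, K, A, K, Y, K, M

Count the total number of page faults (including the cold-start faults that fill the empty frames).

11

A → fault, frames {A}
K → fault, frames {A,K}
M → fault, frames {A,K,M}
U → fault, evict A, frames {K,M,U}
A → fault, evict K, frames {M,U,A}
M → hit
N → fault, evict U, frames {A,M,N}
M → hit
R → fault, evict A, frames {N,M,R}
N → hit
M → hit
N → hit
K → fault, evict R, frames {M,N,K}
A → fault, evict M, frames {N,K,A}
K → hit
Y → fault, evict N, frames {A,K,Y}
K → hit
M → fault, evict A, frames {Y,K,M}
Page faults: 11.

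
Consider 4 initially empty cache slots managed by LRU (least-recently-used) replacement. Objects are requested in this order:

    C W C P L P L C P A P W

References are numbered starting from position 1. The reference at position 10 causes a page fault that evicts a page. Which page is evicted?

pos 1: C: fault, frames (C)
pos 2: W: fault, frames (C W)
pos 3: C: hit
pos 4: P: fault, frames (W C P)
pos 5: L: fault, frames (W C P L)
pos 6: P: hit
pos 7: L: hit
pos 8: C: hit
pos 9: P: hit
pos 10: A: fault, evict W, frames (L C P A)
At position 10, page W is evicted.

W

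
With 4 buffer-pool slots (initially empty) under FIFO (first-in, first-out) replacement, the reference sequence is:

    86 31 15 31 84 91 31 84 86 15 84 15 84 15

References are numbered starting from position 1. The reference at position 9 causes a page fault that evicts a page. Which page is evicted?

pos 1: 86: miss, frames (86)
pos 2: 31: miss, frames (86 31)
pos 3: 15: miss, frames (86 31 15)
pos 4: 31: hit
pos 5: 84: miss, frames (86 31 15 84)
pos 6: 91: miss, evict 86, frames (31 15 84 91)
pos 7: 31: hit
pos 8: 84: hit
pos 9: 86: miss, evict 31, frames (15 84 91 86)
At position 9, page 31 is evicted.

31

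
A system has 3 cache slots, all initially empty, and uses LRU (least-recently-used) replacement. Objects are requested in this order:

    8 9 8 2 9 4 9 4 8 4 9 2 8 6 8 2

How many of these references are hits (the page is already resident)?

8: miss, frames (8)
9: miss, frames (8 9)
8: hit
2: miss, frames (9 8 2)
9: hit
4: miss, evict 8, frames (2 9 4)
9: hit
4: hit
8: miss, evict 2, frames (9 4 8)
4: hit
9: hit
2: miss, evict 8, frames (4 9 2)
8: miss, evict 4, frames (9 2 8)
6: miss, evict 9, frames (2 8 6)
8: hit
2: hit
Hits: 8.

8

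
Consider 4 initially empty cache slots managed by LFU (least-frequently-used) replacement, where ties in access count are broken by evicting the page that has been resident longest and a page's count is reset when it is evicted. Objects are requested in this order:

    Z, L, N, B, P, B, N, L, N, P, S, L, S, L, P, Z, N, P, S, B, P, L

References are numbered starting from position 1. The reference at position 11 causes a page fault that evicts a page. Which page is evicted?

L

pos 1: Z -> fault, frames (Z)
pos 2: L -> fault, frames (Z L)
pos 3: N -> fault, frames (Z L N)
pos 4: B -> fault, frames (Z L N B)
pos 5: P -> fault, evict Z, frames (L N B P)
pos 6: B -> hit
pos 7: N -> hit
pos 8: L -> hit
pos 9: N -> hit
pos 10: P -> hit
pos 11: S -> fault, evict L, frames (N B P S)
At position 11, page L is evicted.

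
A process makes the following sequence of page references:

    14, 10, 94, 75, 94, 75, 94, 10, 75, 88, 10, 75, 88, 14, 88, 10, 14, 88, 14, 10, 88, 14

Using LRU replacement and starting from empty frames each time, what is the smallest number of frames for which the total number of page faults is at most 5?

5

f=1: 22 faults
f=2: 17 faults
f=3: 7 faults
f=4: 6 faults
f=5: 5 faults
Smallest f with faults ≤ 5 is 5.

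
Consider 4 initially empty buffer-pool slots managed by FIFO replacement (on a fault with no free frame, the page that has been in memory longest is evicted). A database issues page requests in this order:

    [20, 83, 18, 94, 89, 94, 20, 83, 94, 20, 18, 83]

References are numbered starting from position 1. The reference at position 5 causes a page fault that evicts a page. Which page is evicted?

20

pos 1: 20 → fault, frames [20]
pos 2: 83 → fault, frames [20, 83]
pos 3: 18 → fault, frames [20, 83, 18]
pos 4: 94 → fault, frames [20, 83, 18, 94]
pos 5: 89 → fault, evict 20, frames [83, 18, 94, 89]
At position 5, page 20 is evicted.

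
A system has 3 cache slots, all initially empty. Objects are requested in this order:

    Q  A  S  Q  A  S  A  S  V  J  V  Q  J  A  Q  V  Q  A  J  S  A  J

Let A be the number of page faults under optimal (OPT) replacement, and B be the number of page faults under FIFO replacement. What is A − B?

Under OPT: F F F . . . . . F F . . . F . . . . F F . . → 8 faults.
Under FIFO: F F F . . . . . F F . F . F . F . . F F F . → 11 faults.
A − B = 8 − 11 = -3.

-3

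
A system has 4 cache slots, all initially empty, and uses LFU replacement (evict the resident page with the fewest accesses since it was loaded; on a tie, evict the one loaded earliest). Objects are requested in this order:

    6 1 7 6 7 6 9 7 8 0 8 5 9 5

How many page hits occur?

5

6: fault, frames [6]
1: fault, frames [6, 1]
7: fault, frames [6, 1, 7]
6: hit
7: hit
6: hit
9: fault, frames [6, 1, 7, 9]
7: hit
8: fault, evict 1, frames [6, 7, 9, 8]
0: fault, evict 9, frames [6, 7, 8, 0]
8: hit
5: fault, evict 0, frames [6, 7, 8, 5]
9: fault, evict 5, frames [6, 7, 8, 9]
5: fault, evict 9, frames [6, 7, 8, 5]
Hits: 5.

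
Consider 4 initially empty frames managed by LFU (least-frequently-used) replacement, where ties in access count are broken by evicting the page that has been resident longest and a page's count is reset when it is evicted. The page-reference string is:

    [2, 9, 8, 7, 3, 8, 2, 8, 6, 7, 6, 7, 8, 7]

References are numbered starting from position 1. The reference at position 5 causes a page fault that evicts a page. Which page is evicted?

pos 1: 2 -> miss, frames [2]
pos 2: 9 -> miss, frames [2, 9]
pos 3: 8 -> miss, frames [2, 9, 8]
pos 4: 7 -> miss, frames [2, 9, 8, 7]
pos 5: 3 -> miss, evict 2, frames [9, 8, 7, 3]
At position 5, page 2 is evicted.

2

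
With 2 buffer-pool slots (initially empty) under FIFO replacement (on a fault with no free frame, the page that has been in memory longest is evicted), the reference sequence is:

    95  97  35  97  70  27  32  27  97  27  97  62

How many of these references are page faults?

95 → fault, frames {95}
97 → fault, frames {95,97}
35 → fault, evict 95, frames {97,35}
97 → hit
70 → fault, evict 97, frames {35,70}
27 → fault, evict 35, frames {70,27}
32 → fault, evict 70, frames {27,32}
27 → hit
97 → fault, evict 27, frames {32,97}
27 → fault, evict 32, frames {97,27}
97 → hit
62 → fault, evict 97, frames {27,62}
Page faults: 9.

9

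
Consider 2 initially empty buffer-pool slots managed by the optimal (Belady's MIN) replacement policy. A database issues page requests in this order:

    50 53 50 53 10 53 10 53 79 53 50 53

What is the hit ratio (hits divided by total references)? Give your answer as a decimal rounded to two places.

50 -> miss, frames [50]
53 -> miss, frames [50, 53]
50 -> hit
53 -> hit
10 -> miss, evict 50, frames [53, 10]
53 -> hit
10 -> hit
53 -> hit
79 -> miss, evict 10, frames [53, 79]
53 -> hit
50 -> miss, evict 79, frames [53, 50]
53 -> hit
Hits: 7 of 12 references → 7/12 = 0.5833.

0.58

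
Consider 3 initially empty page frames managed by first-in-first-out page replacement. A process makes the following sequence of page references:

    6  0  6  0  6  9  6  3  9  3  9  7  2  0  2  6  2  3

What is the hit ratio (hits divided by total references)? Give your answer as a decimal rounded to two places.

0.50

6: fault, frames [6]
0: fault, frames [6, 0]
6: hit
0: hit
6: hit
9: fault, frames [6, 0, 9]
6: hit
3: fault, evict 6, frames [0, 9, 3]
9: hit
3: hit
9: hit
7: fault, evict 0, frames [9, 3, 7]
2: fault, evict 9, frames [3, 7, 2]
0: fault, evict 3, frames [7, 2, 0]
2: hit
6: fault, evict 7, frames [2, 0, 6]
2: hit
3: fault, evict 2, frames [0, 6, 3]
Hits: 9 of 18 references → 9/18 = 0.5000.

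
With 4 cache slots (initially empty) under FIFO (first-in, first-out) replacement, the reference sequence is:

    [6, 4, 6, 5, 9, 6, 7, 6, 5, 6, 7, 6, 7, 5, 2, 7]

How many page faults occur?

6 -> miss, frames [6]
4 -> miss, frames [6, 4]
6 -> hit
5 -> miss, frames [6, 4, 5]
9 -> miss, frames [6, 4, 5, 9]
6 -> hit
7 -> miss, evict 6, frames [4, 5, 9, 7]
6 -> miss, evict 4, frames [5, 9, 7, 6]
5 -> hit
6 -> hit
7 -> hit
6 -> hit
7 -> hit
5 -> hit
2 -> miss, evict 5, frames [9, 7, 6, 2]
7 -> hit
Page faults: 7.

7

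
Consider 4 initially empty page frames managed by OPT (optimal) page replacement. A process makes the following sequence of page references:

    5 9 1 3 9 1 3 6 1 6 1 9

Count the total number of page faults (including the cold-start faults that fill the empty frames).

5 -> miss, frames [5]
9 -> miss, frames [5, 9]
1 -> miss, frames [5, 9, 1]
3 -> miss, frames [5, 9, 1, 3]
9 -> hit
1 -> hit
3 -> hit
6 -> miss, evict 3, frames [5, 9, 1, 6]
1 -> hit
6 -> hit
1 -> hit
9 -> hit
Page faults: 5.

5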